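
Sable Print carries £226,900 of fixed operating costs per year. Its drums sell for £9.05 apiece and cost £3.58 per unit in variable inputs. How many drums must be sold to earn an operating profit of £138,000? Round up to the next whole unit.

Contribution margin per unit = £9.05 − £3.58 = £5.47.
Need Q such that Q × £5.47 − £226,900 = £138,000, i.e. Q = £364,900 / £5.47 = 66,709.32 → 66,710.

66,710 drums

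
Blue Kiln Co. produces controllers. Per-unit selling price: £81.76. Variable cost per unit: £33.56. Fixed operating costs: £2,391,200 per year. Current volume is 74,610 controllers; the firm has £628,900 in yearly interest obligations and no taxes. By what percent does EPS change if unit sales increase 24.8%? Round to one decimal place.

+154.8%

Contribution at this volume is 74,610 × £48.20 = £3,596,202.00.
Operating income = contribution − fixed costs = £3,596,202.00 − £2,391,200 = £1,205,002.00.
After interest of £628,900.00, pre-tax earnings = £576,102.00.
DCL = total CM / (EBIT − I) = £3,596,202.00 / £576,102.00 = 6.2423.
%ΔEPS = DCL × %ΔSales = 6.2423 × +24.8% = +154.8%.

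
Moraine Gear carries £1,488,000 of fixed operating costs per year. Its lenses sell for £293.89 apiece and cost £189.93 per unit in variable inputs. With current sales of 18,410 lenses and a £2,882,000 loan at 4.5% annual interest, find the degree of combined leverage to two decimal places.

At 18,410 units, contribution = 18,410 × £103.96 = £1,913,903.60.
EBIT = £1,913,903.60 − £1,488,000 = £425,903.60. Interest = £129,690.00.
DOL = £1,913,903.60 ÷ £425,903.60 = 4.4937; DFL = £425,903.60 ÷ £296,213.60 = 1.4378.
DCL = DOL × DFL = 4.4937 × 1.4378 = 6.4610.

6.46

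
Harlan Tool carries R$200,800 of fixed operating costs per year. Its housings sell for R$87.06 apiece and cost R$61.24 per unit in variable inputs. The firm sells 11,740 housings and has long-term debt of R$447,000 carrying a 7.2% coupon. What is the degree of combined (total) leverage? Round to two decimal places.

4.32

Total contribution margin = 11,740 × R$25.82 = R$303,126.80.
EBIT = R$303,126.80 − R$200,800 = R$102,326.80. Interest = R$32,184.00.
DOL = R$303,126.80 ÷ R$102,326.80 = 2.9623; DFL = R$102,326.80 ÷ R$70,142.80 = 1.4588.
DCL = DOL × DFL = 2.9623 × 1.4588 = 4.3214.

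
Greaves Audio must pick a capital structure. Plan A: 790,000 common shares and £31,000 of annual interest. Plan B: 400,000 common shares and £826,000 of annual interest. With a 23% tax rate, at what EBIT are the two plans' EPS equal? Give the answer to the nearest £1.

£1,641,385

At indifference, (EBIT − 31,000)(1 − t)/790,000 = (EBIT − 826,000)(1 − t)/400,000.
Cancelling (1 − t) and cross-multiplying: 400,000·(EBIT − 31,000) = 790,000·(EBIT − 826,000).
Solving, EBIT = (826,000·790,000 − 31,000·400,000) / (790,000 − 400,000) = 640,140,000,000 / 390,000 = 1,641,384.62.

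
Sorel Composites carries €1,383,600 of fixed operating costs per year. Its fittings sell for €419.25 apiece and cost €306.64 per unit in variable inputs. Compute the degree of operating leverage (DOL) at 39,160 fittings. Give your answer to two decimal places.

1.46

Total contribution margin = 39,160 × €112.61 = €4,409,807.60.
EBIT = €4,409,807.60 − €1,383,600 = €3,026,207.60.
DOL = contribution ÷ EBIT = €4,409,807.60 ÷ €3,026,207.60 = 1.4572.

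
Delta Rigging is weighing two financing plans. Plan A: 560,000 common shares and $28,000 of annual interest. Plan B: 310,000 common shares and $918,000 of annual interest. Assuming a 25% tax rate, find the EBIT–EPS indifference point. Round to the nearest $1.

$2,021,600

At indifference, (EBIT − 28,000)(1 − t)/560,000 = (EBIT − 918,000)(1 − t)/310,000.
Cancelling (1 − t) and cross-multiplying: 310,000·(EBIT − 28,000) = 560,000·(EBIT − 918,000).
Solving, EBIT = (918,000·560,000 − 28,000·310,000) / (560,000 − 310,000) = 505,400,000,000 / 250,000 = 2,021,600.00.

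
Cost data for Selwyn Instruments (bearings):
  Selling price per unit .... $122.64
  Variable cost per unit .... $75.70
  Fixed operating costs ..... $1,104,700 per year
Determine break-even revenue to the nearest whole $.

Contribution margin per unit = $122.64 − $75.70 = $46.94, a CM ratio of $46.94 ÷ $122.64 = 0.3827.
Break-even sales = FC ÷ CM ratio = $1,104,700 × $122.64 / $46.94 = $2,886,246.

$2,886,246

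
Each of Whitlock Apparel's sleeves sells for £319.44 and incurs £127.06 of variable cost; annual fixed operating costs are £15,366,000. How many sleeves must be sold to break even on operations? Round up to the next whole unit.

Unit CM = price − variable cost = £319.44 − £127.06 = £192.38.
Units to break even: £15,366,000 ÷ £192.38 = 79,873.17, rounded up to 79,874.

79,874 sleeves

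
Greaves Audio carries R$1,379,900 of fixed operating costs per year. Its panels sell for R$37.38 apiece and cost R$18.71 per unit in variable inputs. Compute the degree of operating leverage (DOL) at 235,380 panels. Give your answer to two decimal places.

1.46

At 235,380 units, contribution = 235,380 × R$18.67 = R$4,394,544.60.
EBIT = R$4,394,544.60 − R$1,379,900 = R$3,014,644.60.
So DOL = total CM / EBIT = R$4,394,544.60 / R$3,014,644.60 = 1.4577.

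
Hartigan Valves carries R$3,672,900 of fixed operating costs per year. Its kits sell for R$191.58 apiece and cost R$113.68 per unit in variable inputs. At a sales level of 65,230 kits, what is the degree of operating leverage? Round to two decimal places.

3.61

Contribution at this volume is 65,230 × R$77.90 = R$5,081,417.00.
EBIT = R$5,081,417.00 − R$3,672,900 = R$1,408,517.00.
DOL = contribution ÷ EBIT = R$5,081,417.00 ÷ R$1,408,517.00 = 3.6076.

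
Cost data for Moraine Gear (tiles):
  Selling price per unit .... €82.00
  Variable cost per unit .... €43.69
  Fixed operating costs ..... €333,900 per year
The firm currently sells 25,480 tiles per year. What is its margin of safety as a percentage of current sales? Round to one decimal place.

Each unit contributes €82.00 − €43.69 = €38.31. Break-even units = €333,900 ÷ €38.31 = 8,715.74; break-even revenue = 8,715.74 × €82.00 = €714,690.68.
Current sales = 25,480 × €82.00 = €2,089,360.00.
Margin of safety = (€2,089,360.00 − €714,690.68) ÷ €2,089,360.00 = 65.8%.

65.8%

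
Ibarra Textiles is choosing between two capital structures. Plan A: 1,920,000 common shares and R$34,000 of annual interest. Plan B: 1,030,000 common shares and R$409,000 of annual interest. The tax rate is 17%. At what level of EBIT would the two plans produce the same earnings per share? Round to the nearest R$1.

R$842,989

At indifference, (EBIT − 34,000)(1 − t)/1,920,000 = (EBIT − 409,000)(1 − t)/1,030,000.
The (1 − t) factor cancels: (EBIT − 34,000) × 1,030,000 = (EBIT − 409,000) × 1,920,000.
Solving, EBIT = (409,000·1,920,000 − 34,000·1,030,000) / (1,920,000 − 1,030,000) = 750,260,000,000 / 890,000 = 842,988.76.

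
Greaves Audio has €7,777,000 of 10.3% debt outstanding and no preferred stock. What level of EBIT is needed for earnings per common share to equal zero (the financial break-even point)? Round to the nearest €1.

Annual interest = 10.3% × €7,777,000 = €801,031.00.
Without preferred stock the financial break-even is simply EBIT = interest = €801,031.00.

€801,031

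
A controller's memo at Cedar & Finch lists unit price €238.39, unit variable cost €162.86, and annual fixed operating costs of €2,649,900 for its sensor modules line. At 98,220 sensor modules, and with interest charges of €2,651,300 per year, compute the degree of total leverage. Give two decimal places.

3.50

Total contribution margin = 98,220 × €75.53 = €7,418,556.60.
Subtracting fixed costs: EBIT = €7,418,556.60 − €2,649,900 = €4,768,656.60. Interest = €2,651,300.00.
DOL = €7,418,556.60 ÷ €4,768,656.60 = 1.5557; DFL = €4,768,656.60 ÷ €2,117,356.60 = 2.2522.
DCL = DOL × DFL = 1.5557 × 2.2522 = 3.5037.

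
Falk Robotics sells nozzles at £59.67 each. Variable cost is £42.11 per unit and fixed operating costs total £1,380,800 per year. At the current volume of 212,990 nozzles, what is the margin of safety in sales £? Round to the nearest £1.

£8,017,067

Contribution margin per unit = £59.67 − £42.11 = £17.56. Break-even units = £1,380,800 ÷ £17.56 = 78,633.26; break-even revenue = 78,633.26 × £59.67 = £4,692,046.47.
Current sales = 212,990 × £59.67 = £12,709,113.30.
Margin of safety = £12,709,113.30 − £4,692,046.47 = £8,017,067.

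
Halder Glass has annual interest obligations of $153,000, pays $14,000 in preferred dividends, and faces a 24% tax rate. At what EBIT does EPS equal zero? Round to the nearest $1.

$171,421

Preferred dividends are paid after tax, so their pre-tax equivalent is $14,000 ÷ (1 − 0.24) = $18,421.05.
Financial break-even EBIT = interest + D_p ÷ (1 − t) = $153,000 + $18,421.05 = $171,421.05.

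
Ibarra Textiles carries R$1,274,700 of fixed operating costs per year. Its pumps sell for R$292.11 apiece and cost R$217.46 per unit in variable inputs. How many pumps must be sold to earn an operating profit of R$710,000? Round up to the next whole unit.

Contribution margin per unit = R$292.11 − R$217.46 = R$74.65.
Required volume = (fixed costs + target profit) ÷ CM = (R$1,274,700 + R$710,000) ÷ R$74.65 = 26,586.74, so 26,587 pumps.

26,587 pumps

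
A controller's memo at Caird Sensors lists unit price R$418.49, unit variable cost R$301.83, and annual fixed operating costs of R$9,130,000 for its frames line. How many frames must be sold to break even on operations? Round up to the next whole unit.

Unit CM = price − variable cost = R$418.49 − R$301.83 = R$116.66.
Break-even volume = fixed costs ÷ CM per unit = R$9,130,000 ÷ R$116.66 = 78,261.61, so 78,262 frames.

78,262 frames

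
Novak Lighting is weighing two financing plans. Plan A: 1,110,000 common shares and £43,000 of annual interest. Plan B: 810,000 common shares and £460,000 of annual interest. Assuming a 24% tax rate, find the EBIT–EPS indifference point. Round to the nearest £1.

Set EPS_A = EPS_B: (EBIT − £43,000)(1 − 0.24) ÷ 1,110,000 = (EBIT − £460,000)(1 − 0.24) ÷ 810,000.
Cancelling (1 − t) and cross-multiplying: 810,000·(EBIT − 43,000) = 1,110,000·(EBIT − 460,000).
EBIT × (1,110,000 − 810,000) = 460,000 × 1,110,000 − 43,000 × 810,000 = 475,770,000,000, so EBIT = 475,770,000,000 ÷ 300,000 = 1,585,900.00.

£1,585,900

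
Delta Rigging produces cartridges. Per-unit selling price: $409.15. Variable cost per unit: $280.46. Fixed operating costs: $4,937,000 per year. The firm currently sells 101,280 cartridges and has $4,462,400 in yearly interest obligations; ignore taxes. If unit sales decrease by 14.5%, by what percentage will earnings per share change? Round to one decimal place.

-52.0%

Contribution at this volume is 101,280 × $128.69 = $13,033,723.20.
EBIT = $13,033,723.20 − $4,937,000 = $8,096,723.20.
After interest of $4,462,400.00, pre-tax earnings = $3,634,323.20.
DCL = total CM / (EBIT − I) = $13,033,723.20 / $3,634,323.20 = 3.5863.
%ΔEPS = DCL × %ΔSales = 3.5863 × -14.5% = -52.0%.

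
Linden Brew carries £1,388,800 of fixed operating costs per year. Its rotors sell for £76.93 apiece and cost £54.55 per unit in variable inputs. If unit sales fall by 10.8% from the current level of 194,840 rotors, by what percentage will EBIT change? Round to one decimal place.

Contribution at this volume is 194,840 × £22.38 = £4,360,519.20.
EBIT = £4,360,519.20 − £1,388,800 = £2,971,719.20.
Degree of operating leverage = £4,360,519.20 / £2,971,719.20 = 1.4673.
So EBIT moves 1.4673 × (-10.8%) = -15.8%.

-15.8%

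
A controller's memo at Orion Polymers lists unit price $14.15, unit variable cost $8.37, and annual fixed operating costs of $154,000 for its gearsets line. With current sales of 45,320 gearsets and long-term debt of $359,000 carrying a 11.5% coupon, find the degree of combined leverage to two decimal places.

3.93

Contribution at this volume is 45,320 × $5.78 = $261,949.60.
Operating income = contribution − fixed costs = $261,949.60 − $154,000 = $107,949.60. Interest = $41,285.00.
DOL = $261,949.60 ÷ $107,949.60 = 2.4266; DFL = $107,949.60 ÷ $66,664.60 = 1.6193.
Combined leverage = 2.4266 × 1.6193 = 3.9294.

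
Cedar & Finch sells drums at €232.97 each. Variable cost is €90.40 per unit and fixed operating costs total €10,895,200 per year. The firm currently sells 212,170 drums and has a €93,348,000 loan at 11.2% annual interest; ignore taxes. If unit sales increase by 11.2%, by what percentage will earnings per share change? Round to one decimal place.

+38.1%

Total contribution margin = 212,170 × €142.57 = €30,249,076.90.
Operating income = contribution − fixed costs = €30,249,076.90 − €10,895,200 = €19,353,876.90.
After interest of €10,454,976.00, pre-tax earnings = €8,898,900.90.
Degree of combined leverage = contribution ÷ (EBIT − I) = €30,249,076.90 ÷ €8,898,900.90 = 3.3992.
%ΔEPS = DCL × %ΔSales = 3.3992 × +11.2% = +38.1%.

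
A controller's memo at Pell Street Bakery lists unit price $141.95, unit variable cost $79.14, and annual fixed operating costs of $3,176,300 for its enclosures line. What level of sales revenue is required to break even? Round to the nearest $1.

Contribution margin per unit = $141.95 − $79.14 = $62.81, a CM ratio of $62.81 ÷ $141.95 = 0.4425.
Break-even revenue = fixed costs × price ÷ CM = $3,176,300 × $141.95 ÷ $62.81 = $7,178,408.

$7,178,408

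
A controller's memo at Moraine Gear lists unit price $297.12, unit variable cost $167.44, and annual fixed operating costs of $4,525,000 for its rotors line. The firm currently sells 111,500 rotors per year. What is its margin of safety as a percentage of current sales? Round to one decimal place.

Unit CM = price − variable cost = $297.12 − $167.44 = $129.68. Break-even units = $4,525,000 ÷ $129.68 = 34,893.58; break-even revenue = 34,893.58 × $297.12 = $10,367,581.74.
Actual sales revenue = 111,500 × $297.12 = $33,128,880.00.
Margin of safety = ($33,128,880.00 − $10,367,581.74) ÷ $33,128,880.00 = 68.7%.

68.7%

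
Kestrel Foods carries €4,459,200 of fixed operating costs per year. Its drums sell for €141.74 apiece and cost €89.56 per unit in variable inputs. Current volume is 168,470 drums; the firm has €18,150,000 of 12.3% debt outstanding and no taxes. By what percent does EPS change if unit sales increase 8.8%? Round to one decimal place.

+36.9%

At 168,470 units, contribution = 168,470 × €52.18 = €8,790,764.60.
Operating income = contribution − fixed costs = €8,790,764.60 − €4,459,200 = €4,331,564.60.
Interest = €2,232,450.00, so EBIT − I = €2,099,114.60.
Degree of combined leverage = contribution ÷ (EBIT − I) = €8,790,764.60 ÷ €2,099,114.60 = 4.1878.
EPS therefore changes by 4.1878 × (+8.8%) = +36.9%.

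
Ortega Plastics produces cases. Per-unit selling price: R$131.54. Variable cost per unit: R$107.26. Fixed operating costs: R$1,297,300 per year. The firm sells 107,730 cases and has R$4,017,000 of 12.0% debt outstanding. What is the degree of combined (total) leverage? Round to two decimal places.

3.13

Total contribution margin = 107,730 × R$24.28 = R$2,615,684.40.
EBIT = R$2,615,684.40 − R$1,297,300 = R$1,318,384.40. Interest = R$482,040.00, so EBIT − I = R$836,344.40.
DCL = contribution ÷ (EBIT − I) = R$2,615,684.40 ÷ R$836,344.40 = 3.1275.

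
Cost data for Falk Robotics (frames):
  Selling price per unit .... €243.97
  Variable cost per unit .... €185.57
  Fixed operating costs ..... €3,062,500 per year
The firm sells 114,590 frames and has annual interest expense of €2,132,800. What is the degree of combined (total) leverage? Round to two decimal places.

4.47

At 114,590 units, contribution = 114,590 × €58.40 = €6,692,056.00.
Subtracting fixed costs: EBIT = €6,692,056.00 − €3,062,500 = €3,629,556.00. Interest = €2,132,800.00, so EBIT − I = €1,496,756.00.
Degree of total leverage = total CM / (EBIT − interest) = €6,692,056.00 / €1,496,756.00 = 4.4710.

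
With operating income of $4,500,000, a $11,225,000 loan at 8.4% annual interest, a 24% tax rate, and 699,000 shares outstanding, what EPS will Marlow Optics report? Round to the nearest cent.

$3.87

Interest = $942,900.00, so EBT = $4,500,000 − $942,900.00 = $3,557,100.00.
After tax at 24%: net income = $3,557,100.00 × 0.76 = $2,703,396.00.
EPS = $2,703,396.00 ÷ 699,000 = $3.87.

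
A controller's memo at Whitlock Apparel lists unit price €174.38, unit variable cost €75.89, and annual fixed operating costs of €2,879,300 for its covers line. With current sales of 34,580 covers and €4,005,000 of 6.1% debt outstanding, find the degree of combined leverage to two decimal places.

12.07

Contribution at this volume is 34,580 × €98.49 = €3,405,784.20.
EBIT = €3,405,784.20 − €2,879,300 = €526,484.20. Interest = €244,305.00.
DOL = €3,405,784.20 ÷ €526,484.20 = 6.4689; DFL = €526,484.20 ÷ €282,179.20 = 1.8658.
DCL = DOL × DFL = 6.4689 × 1.8658 = 12.0697.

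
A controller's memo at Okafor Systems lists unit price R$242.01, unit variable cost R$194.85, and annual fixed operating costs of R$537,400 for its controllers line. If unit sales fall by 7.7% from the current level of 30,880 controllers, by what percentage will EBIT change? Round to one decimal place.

Total contribution margin = 30,880 × R$47.16 = R$1,456,300.80.
Subtracting fixed costs: EBIT = R$1,456,300.80 − R$537,400 = R$918,900.80.
Degree of operating leverage = R$1,456,300.80 / R$918,900.80 = 1.5848.
Operating income changes by 1.5848 × -7.7% = -12.2%.

-12.2%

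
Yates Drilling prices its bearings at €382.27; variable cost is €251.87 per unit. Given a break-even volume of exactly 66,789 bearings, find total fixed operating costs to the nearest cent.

€8,709,285.60

Each unit contributes €382.27 − €251.87 = €130.40.
Fixed costs = break-even units × CM = 66,789 × €130.40 = €8,709,285.60.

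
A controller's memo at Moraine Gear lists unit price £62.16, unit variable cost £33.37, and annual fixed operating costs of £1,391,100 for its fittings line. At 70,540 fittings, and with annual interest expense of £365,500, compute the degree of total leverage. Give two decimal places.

Total contribution margin = 70,540 × £28.79 = £2,030,846.60.
Operating income = contribution − fixed costs = £2,030,846.60 − £1,391,100 = £639,746.60. Interest = £365,500.00, so EBIT − I = £274,246.60.
Degree of total leverage = total CM / (EBIT − interest) = £2,030,846.60 / £274,246.60 = 7.4052.

7.41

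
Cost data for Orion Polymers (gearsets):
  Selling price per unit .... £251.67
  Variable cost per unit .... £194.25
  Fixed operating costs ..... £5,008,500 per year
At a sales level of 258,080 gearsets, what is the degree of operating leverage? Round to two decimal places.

Total contribution margin = 258,080 × £57.42 = £14,818,953.60.
Operating income = contribution − fixed costs = £14,818,953.60 − £5,008,500 = £9,810,453.60.
So DOL = total CM / EBIT = £14,818,953.60 / £9,810,453.60 = 1.5105.

1.51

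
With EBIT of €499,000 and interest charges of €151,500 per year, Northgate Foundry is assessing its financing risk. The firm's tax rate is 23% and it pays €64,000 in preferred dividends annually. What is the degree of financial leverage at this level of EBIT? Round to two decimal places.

Interest = €151,500.00.
Preferred dividends grossed up pre-tax: €64,000 / (1 − 0.23) = €83,116.88.
DFL = EBIT ÷ [EBIT − I − D_p/(1−t)] = €499,000 ÷ [€499,000 − €151,500.00 − €83,116.88] = €499,000 ÷ €264,383.12 = 1.8874.

1.89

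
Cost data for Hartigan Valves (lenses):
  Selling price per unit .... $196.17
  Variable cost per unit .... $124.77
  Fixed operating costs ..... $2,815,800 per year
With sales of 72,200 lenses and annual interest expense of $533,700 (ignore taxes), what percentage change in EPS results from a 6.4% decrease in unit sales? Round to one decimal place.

-18.3%

Contribution at this volume is 72,200 × $71.40 = $5,155,080.00.
Operating income = contribution − fixed costs = $5,155,080.00 − $2,815,800 = $2,339,280.00.
Interest = $533,700.00, so EBIT − I = $1,805,580.00.
DCL = total CM / (EBIT − I) = $5,155,080.00 / $1,805,580.00 = 2.8551.
EPS therefore changes by 2.8551 × (-6.4%) = -18.3%.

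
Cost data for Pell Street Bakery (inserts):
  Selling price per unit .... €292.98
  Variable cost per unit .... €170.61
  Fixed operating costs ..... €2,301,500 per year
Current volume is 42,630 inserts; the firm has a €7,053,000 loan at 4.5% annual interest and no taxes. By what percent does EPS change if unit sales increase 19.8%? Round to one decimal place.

Total contribution margin = 42,630 × €122.37 = €5,216,633.10.
Subtracting fixed costs: EBIT = €5,216,633.10 − €2,301,500 = €2,915,133.10.
Interest = €317,385.00, so EBIT − I = €2,597,748.10.
Degree of combined leverage = contribution ÷ (EBIT − I) = €5,216,633.10 ÷ €2,597,748.10 = 2.0081.
%ΔEPS = DCL × %ΔSales = 2.0081 × +19.8% = +39.8%.

+39.8%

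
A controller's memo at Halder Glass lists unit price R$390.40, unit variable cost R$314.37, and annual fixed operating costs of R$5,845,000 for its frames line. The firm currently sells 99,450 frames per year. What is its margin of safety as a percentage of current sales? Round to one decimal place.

22.7%

Unit CM = price − variable cost = R$390.40 − R$314.37 = R$76.03. Break-even units = R$5,845,000 ÷ R$76.03 = 76,877.55; break-even revenue = 76,877.55 × R$390.40 = R$30,012,994.87.
Current sales = 99,450 × R$390.40 = R$38,825,280.00.
Margin of safety = (R$38,825,280.00 − R$30,012,994.87) ÷ R$38,825,280.00 = 22.7%.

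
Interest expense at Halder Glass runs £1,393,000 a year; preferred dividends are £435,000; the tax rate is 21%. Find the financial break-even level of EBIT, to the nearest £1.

£1,943,633

Grossing the preferred dividend up to pre-tax terms: £435,000 / (1 − 0.21) = £550,632.91.
EPS = 0 when EBIT covers interest plus the pre-tax preferred burden: £1,393,000 + £550,632.91 = £1,943,632.91.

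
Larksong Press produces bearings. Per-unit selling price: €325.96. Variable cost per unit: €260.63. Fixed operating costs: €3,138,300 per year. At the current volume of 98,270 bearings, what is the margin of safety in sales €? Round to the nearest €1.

Contribution margin per unit = €325.96 − €260.63 = €65.33. Break-even units = €3,138,300 ÷ €65.33 = 48,037.65; break-even revenue = 48,037.65 × €325.96 = €15,658,354.02.
Actual sales revenue = 98,270 × €325.96 = €32,032,089.20.
Margin of safety = €32,032,089.20 − €15,658,354.02 = €16,373,735.

€16,373,735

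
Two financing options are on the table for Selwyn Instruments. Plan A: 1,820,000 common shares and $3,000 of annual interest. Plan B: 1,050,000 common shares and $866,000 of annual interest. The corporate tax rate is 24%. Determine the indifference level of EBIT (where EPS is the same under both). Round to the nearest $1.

$2,042,818

Set EPS_A = EPS_B: (EBIT − $3,000)(1 − 0.24) ÷ 1,820,000 = (EBIT − $866,000)(1 − 0.24) ÷ 1,050,000.
The (1 − t) factor cancels: (EBIT − 3,000) × 1,050,000 = (EBIT − 866,000) × 1,820,000.
EBIT × (1,820,000 − 1,050,000) = 866,000 × 1,820,000 − 3,000 × 1,050,000 = 1,572,970,000,000, so EBIT = 1,572,970,000,000 ÷ 770,000 = 2,042,818.18.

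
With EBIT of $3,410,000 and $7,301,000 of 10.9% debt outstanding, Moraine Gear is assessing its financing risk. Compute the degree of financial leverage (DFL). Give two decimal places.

Interest = $795,809.00.
DFL = EBIT ÷ (EBIT − I) = $3,410,000 ÷ ($3,410,000 − $795,809.00) = $3,410,000 ÷ $2,614,191.00 = 1.3044.

1.30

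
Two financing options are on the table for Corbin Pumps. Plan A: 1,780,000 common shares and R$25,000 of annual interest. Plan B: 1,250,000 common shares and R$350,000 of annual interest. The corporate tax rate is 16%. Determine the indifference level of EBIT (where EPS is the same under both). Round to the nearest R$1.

Set EPS_A = EPS_B: (EBIT − R$25,000)(1 − 0.16) ÷ 1,780,000 = (EBIT − R$350,000)(1 − 0.16) ÷ 1,250,000.
The (1 − t) factor cancels: (EBIT − 25,000) × 1,250,000 = (EBIT − 350,000) × 1,780,000.
EBIT × (1,780,000 − 1,250,000) = 350,000 × 1,780,000 − 25,000 × 1,250,000 = 591,750,000,000, so EBIT = 591,750,000,000 ÷ 530,000 = 1,116,509.43.

R$1,116,509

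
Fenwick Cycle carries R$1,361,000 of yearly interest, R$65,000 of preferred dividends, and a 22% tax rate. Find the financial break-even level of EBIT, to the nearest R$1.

R$1,444,333

Grossing the preferred dividend up to pre-tax terms: R$65,000 / (1 − 0.22) = R$83,333.33.
EPS = 0 when EBIT covers interest plus the pre-tax preferred burden: R$1,361,000 + R$83,333.33 = R$1,444,333.33.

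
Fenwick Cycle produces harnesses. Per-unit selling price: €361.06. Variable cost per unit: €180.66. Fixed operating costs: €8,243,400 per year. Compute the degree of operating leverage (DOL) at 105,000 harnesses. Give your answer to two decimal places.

1.77

Contribution at this volume is 105,000 × €180.40 = €18,942,000.00.
EBIT = €18,942,000.00 − €8,243,400 = €10,698,600.00.
So DOL = total CM / EBIT = €18,942,000.00 / €10,698,600.00 = 1.7705.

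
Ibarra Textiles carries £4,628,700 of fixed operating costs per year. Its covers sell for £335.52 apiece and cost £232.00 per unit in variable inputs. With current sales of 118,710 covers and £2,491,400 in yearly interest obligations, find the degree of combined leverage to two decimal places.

Contribution at this volume is 118,710 × £103.52 = £12,288,859.20.
Operating income = contribution − fixed costs = £12,288,859.20 − £4,628,700 = £7,660,159.20. Interest = £2,491,400.00, so EBIT − I = £5,168,759.20.
DCL = contribution ÷ (EBIT − I) = £12,288,859.20 ÷ £5,168,759.20 = 2.3775.

2.38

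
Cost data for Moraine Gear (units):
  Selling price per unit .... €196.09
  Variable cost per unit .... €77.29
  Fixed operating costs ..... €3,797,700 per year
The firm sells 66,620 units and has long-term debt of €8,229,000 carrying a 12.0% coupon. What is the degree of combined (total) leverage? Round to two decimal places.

Total contribution margin = 66,620 × €118.80 = €7,914,456.00.
Operating income = contribution − fixed costs = €7,914,456.00 − €3,797,700 = €4,116,756.00. Interest = €987,480.00, so EBIT − I = €3,129,276.00.
Degree of total leverage = total CM / (EBIT − interest) = €7,914,456.00 / €3,129,276.00 = 2.5292.

2.53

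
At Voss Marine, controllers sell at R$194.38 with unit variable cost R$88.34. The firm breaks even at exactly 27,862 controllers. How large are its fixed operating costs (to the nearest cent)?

R$2,954,486.48

Each unit contributes R$194.38 − R$88.34 = R$106.04.
Fixed costs = break-even units × CM = 27,862 × R$106.04 = R$2,954,486.48.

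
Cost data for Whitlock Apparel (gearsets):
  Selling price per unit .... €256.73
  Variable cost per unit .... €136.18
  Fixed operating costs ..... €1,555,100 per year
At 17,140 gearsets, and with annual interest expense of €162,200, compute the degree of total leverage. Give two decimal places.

5.92

At 17,140 units, contribution = 17,140 × €120.55 = €2,066,227.00.
EBIT = €2,066,227.00 − €1,555,100 = €511,127.00. Interest = €162,200.00, so EBIT − I = €348,927.00.
DCL = contribution ÷ (EBIT − I) = €2,066,227.00 ÷ €348,927.00 = 5.9217.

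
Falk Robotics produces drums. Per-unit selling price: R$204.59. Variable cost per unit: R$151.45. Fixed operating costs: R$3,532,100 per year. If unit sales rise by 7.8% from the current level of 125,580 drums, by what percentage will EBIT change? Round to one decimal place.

At 125,580 units, contribution = 125,580 × R$53.14 = R$6,673,321.20.
Subtracting fixed costs: EBIT = R$6,673,321.20 − R$3,532,100 = R$3,141,221.20.
DOL = contribution ÷ EBIT = R$6,673,321.20 ÷ R$3,141,221.20 = 2.1244.
Operating income changes by 2.1244 × +7.8% = +16.6%.

+16.6%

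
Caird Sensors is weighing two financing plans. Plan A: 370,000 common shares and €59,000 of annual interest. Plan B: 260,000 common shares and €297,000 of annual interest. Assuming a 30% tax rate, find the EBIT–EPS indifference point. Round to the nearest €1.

€859,545

Set EPS_A = EPS_B: (EBIT − €59,000)(1 − 0.30) ÷ 370,000 = (EBIT − €297,000)(1 − 0.30) ÷ 260,000.
Cancelling (1 − t) and cross-multiplying: 260,000·(EBIT − 59,000) = 370,000·(EBIT − 297,000).
Solving, EBIT = (297,000·370,000 − 59,000·260,000) / (370,000 − 260,000) = 94,550,000,000 / 110,000 = 859,545.45.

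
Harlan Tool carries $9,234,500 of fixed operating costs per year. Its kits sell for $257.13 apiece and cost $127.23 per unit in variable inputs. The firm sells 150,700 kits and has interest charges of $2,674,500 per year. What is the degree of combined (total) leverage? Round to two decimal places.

Contribution at this volume is 150,700 × $129.90 = $19,575,930.00.
EBIT = $19,575,930.00 − $9,234,500 = $10,341,430.00. Interest = $2,674,500.00.
DOL = $19,575,930.00 ÷ $10,341,430.00 = 1.8930; DFL = $10,341,430.00 ÷ $7,666,930.00 = 1.3488.
Combined leverage = 1.8930 × 1.3488 = 2.5533.

2.55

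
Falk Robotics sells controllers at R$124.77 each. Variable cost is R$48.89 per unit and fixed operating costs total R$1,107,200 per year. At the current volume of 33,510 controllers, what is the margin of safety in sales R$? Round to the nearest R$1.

R$2,360,466

Contribution margin per unit = R$124.77 − R$48.89 = R$75.88. Break-even units = R$1,107,200 ÷ R$75.88 = 14,591.46; break-even revenue = 14,591.46 × R$124.77 = R$1,820,576.49.
Current sales = 33,510 × R$124.77 = R$4,181,042.70.
Margin of safety = R$4,181,042.70 − R$1,820,576.49 = R$2,360,466.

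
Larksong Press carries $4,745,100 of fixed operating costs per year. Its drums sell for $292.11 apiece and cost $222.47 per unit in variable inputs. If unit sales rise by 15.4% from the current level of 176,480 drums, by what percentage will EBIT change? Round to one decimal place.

Contribution at this volume is 176,480 × $69.64 = $12,290,067.20.
Operating income = contribution − fixed costs = $12,290,067.20 − $4,745,100 = $7,544,967.20.
DOL = contribution ÷ EBIT = $12,290,067.20 ÷ $7,544,967.20 = 1.6289.
%ΔEBIT = DOL × %ΔSales = 1.6289 × +15.4% = +25.1%.

+25.1%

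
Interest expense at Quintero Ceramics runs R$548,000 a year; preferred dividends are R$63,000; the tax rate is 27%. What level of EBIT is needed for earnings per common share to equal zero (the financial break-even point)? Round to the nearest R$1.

Preferred dividends are paid after tax, so their pre-tax equivalent is R$63,000 ÷ (1 − 0.27) = R$86,301.37.
EPS = 0 when EBIT covers interest plus the pre-tax preferred burden: R$548,000 + R$86,301.37 = R$634,301.37.

R$634,301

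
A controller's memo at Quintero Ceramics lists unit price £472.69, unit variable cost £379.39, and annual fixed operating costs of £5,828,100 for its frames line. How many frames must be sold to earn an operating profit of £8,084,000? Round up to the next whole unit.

Contribution margin per unit = £472.69 − £379.39 = £93.30.
Units = (FC + target) / CM = (£5,828,100 + £8,084,000) / £93.30 = 149,111.47, so 149,112 frames.

149,112 frames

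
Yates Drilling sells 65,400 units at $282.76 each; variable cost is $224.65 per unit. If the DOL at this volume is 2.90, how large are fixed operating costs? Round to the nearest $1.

$2,489,913

At 65,400 units, contribution = 65,400 × $58.11 = $3,800,394.00.
DOL = contribution / EBIT, so EBIT = $3,800,394.00 / 2.90 = $1,310,480.69.
And FC = contribution − EBIT = $3,800,394.00 − $1,310,480.69 = $2,489,913.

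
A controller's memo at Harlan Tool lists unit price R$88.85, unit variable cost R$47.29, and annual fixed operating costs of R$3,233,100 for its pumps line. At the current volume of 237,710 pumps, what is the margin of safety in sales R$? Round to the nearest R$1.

Each unit contributes R$88.85 − R$47.29 = R$41.56. Break-even units = R$3,233,100 ÷ R$41.56 = 77,793.55; break-even revenue = 77,793.55 × R$88.85 = R$6,911,957.05.
Current sales = 237,710 × R$88.85 = R$21,120,533.50.
Margin of safety = R$21,120,533.50 − R$6,911,957.05 = R$14,208,576.

R$14,208,576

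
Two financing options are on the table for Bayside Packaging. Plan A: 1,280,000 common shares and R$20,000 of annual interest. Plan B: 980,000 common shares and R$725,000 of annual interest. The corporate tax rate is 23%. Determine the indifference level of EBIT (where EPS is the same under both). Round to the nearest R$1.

R$3,028,000

At indifference, (EBIT − 20,000)(1 − t)/1,280,000 = (EBIT − 725,000)(1 − t)/980,000.
The (1 − t) factor cancels: (EBIT − 20,000) × 980,000 = (EBIT − 725,000) × 1,280,000.
Solving, EBIT = (725,000·1,280,000 − 20,000·980,000) / (1,280,000 − 980,000) = 908,400,000,000 / 300,000 = 3,028,000.00.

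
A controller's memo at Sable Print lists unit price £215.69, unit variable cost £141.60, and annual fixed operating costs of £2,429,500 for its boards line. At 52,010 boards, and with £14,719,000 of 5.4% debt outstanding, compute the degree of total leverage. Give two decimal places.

6.13

Total contribution margin = 52,010 × £74.09 = £3,853,420.90.
EBIT = £3,853,420.90 − £2,429,500 = £1,423,920.90. Interest = £794,826.00, so EBIT − I = £629,094.90.
Degree of total leverage = total CM / (EBIT − interest) = £3,853,420.90 / £629,094.90 = 6.1253.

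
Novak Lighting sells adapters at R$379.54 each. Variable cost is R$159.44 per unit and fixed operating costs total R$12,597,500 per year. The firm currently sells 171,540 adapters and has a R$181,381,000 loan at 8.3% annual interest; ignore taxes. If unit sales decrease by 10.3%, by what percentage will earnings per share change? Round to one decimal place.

-38.5%

Total contribution margin = 171,540 × R$220.10 = R$37,755,954.00.
Subtracting fixed costs: EBIT = R$37,755,954.00 − R$12,597,500 = R$25,158,454.00.
After interest of R$15,054,623.00, pre-tax earnings = R$10,103,831.00.
Degree of combined leverage = contribution ÷ (EBIT − I) = R$37,755,954.00 ÷ R$10,103,831.00 = 3.7368.
EPS therefore changes by 3.7368 × (-10.3%) = -38.5%.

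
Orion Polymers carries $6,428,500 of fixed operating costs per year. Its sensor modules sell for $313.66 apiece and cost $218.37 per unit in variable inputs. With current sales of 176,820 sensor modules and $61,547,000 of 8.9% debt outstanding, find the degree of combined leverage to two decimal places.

3.41

Total contribution margin = 176,820 × $95.29 = $16,849,177.80.
EBIT = $16,849,177.80 − $6,428,500 = $10,420,677.80. Interest = $5,477,683.00.
DOL = $16,849,177.80 ÷ $10,420,677.80 = 1.6169; DFL = $10,420,677.80 ÷ $4,942,994.80 = 2.1082.
Combined leverage = 1.6169 × 2.1082 = 3.4087.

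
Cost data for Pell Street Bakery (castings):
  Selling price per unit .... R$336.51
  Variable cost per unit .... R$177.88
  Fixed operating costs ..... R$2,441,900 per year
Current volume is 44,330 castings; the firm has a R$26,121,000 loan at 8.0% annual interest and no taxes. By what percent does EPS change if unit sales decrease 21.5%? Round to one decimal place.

Contribution at this volume is 44,330 × R$158.63 = R$7,032,067.90.
Operating income = contribution − fixed costs = R$7,032,067.90 − R$2,441,900 = R$4,590,167.90.
After interest of R$2,089,680.00, pre-tax earnings = R$2,500,487.90.
DCL = total CM / (EBIT − I) = R$7,032,067.90 / R$2,500,487.90 = 2.8123.
EPS therefore changes by 2.8123 × (-21.5%) = -60.5%.

-60.5%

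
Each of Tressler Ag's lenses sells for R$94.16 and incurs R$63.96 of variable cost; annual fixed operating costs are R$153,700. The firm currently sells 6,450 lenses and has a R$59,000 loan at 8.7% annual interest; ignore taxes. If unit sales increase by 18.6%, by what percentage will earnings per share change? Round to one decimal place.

Total contribution margin = 6,450 × R$30.20 = R$194,790.00.
EBIT = R$194,790.00 − R$153,700 = R$41,090.00.
After interest of R$5,133.00, pre-tax earnings = R$35,957.00.
DCL = total CM / (EBIT − I) = R$194,790.00 / R$35,957.00 = 5.4173.
%ΔEPS = DCL × %ΔSales = 5.4173 × +18.6% = +100.8%.

+100.8%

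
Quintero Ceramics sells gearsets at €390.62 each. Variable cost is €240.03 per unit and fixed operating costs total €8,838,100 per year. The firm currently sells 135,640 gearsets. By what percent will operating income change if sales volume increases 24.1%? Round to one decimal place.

+42.5%

At 135,640 units, contribution = 135,640 × €150.59 = €20,426,027.60.
EBIT = €20,426,027.60 − €8,838,100 = €11,587,927.60.
Degree of operating leverage = €20,426,027.60 / €11,587,927.60 = 1.7627.
%ΔEBIT = DOL × %ΔSales = 1.7627 × +24.1% = +42.5%.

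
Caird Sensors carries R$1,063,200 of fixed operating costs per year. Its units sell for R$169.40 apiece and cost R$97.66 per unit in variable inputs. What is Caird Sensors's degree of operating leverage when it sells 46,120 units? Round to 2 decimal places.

1.47

At 46,120 units, contribution = 46,120 × R$71.74 = R$3,308,648.80.
Subtracting fixed costs: EBIT = R$3,308,648.80 − R$1,063,200 = R$2,245,448.80.
Degree of operating leverage = R$3,308,648.80 / R$2,245,448.80 = 1.4735.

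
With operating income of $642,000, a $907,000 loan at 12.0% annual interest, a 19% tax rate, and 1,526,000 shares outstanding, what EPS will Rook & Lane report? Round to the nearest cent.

$0.28

Pre-tax income = $642,000 − $108,840.00 = $533,160.00.
Net income = $533,160.00 × (1 − 0.19) = $431,859.60.
EPS = $431,859.60 ÷ 1,526,000 = $0.28.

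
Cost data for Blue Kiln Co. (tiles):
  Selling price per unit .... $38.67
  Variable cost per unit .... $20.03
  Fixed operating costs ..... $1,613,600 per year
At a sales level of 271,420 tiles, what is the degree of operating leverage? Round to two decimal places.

1.47

Contribution at this volume is 271,420 × $18.64 = $5,059,268.80.
Subtracting fixed costs: EBIT = $5,059,268.80 − $1,613,600 = $3,445,668.80.
So DOL = total CM / EBIT = $5,059,268.80 / $3,445,668.80 = 1.4683.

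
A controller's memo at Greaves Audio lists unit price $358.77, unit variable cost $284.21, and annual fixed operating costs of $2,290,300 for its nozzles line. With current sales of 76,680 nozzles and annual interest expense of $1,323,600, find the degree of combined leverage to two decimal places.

2.72

Contribution at this volume is 76,680 × $74.56 = $5,717,260.80.
EBIT = $5,717,260.80 − $2,290,300 = $3,426,960.80. Interest = $1,323,600.00.
DOL = $5,717,260.80 ÷ $3,426,960.80 = 1.6683; DFL = $3,426,960.80 ÷ $2,103,360.80 = 1.6293.
DCL = DOL × DFL = 1.6683 × 1.6293 = 2.7182.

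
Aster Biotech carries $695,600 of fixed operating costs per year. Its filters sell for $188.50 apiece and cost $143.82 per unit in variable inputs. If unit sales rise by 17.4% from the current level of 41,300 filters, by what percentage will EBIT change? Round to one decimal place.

+27.9%

Total contribution margin = 41,300 × $44.68 = $1,845,284.00.
Operating income = contribution − fixed costs = $1,845,284.00 − $695,600 = $1,149,684.00.
DOL = contribution ÷ EBIT = $1,845,284.00 ÷ $1,149,684.00 = 1.6050.
So EBIT moves 1.6050 × (+17.4%) = +27.9%.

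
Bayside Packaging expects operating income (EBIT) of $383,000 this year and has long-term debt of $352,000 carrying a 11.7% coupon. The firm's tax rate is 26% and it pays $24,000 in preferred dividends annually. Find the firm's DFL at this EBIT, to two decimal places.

Interest = $41,184.00.
Pre-tax preferred-dividend burden = $24,000 ÷ (1 − 0.26) = $32,432.43.
DFL = EBIT ÷ [EBIT − I − D_p/(1−t)] = $383,000 ÷ [$383,000 − $41,184.00 − $32,432.43] = $383,000 ÷ $309,383.57 = 1.2379.

1.24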